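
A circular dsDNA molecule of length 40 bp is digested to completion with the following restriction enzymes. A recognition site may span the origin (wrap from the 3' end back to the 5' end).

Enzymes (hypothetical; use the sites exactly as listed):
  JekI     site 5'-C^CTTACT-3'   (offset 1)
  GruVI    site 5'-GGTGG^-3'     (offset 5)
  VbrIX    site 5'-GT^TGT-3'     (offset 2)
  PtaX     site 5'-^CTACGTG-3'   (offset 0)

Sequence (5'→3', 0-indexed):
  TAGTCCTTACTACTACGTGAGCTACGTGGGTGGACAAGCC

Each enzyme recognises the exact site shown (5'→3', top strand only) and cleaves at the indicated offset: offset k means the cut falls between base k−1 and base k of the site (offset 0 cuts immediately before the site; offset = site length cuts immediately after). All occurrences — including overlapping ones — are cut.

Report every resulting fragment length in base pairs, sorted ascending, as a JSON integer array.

[7,9,12,12]

Per-enzyme occurrences:
  JekI CCTTACT/1: at [4] ⇒ [5]
  GruVI GGTGG/5: at [28] ⇒ [33]
  VbrIX (GTTGT, off=2): no sites
  PtaX CTACGTG/0: at [12, 21] ⇒ [12, 21]

Pooled cuts: [5, 12, 21, 33]

Fragment lengths:
  5→12: 7 bp
  12→21: 9 bp
  21→33: 12 bp
  33→5 (wrap): 40-33+5 = 12 bp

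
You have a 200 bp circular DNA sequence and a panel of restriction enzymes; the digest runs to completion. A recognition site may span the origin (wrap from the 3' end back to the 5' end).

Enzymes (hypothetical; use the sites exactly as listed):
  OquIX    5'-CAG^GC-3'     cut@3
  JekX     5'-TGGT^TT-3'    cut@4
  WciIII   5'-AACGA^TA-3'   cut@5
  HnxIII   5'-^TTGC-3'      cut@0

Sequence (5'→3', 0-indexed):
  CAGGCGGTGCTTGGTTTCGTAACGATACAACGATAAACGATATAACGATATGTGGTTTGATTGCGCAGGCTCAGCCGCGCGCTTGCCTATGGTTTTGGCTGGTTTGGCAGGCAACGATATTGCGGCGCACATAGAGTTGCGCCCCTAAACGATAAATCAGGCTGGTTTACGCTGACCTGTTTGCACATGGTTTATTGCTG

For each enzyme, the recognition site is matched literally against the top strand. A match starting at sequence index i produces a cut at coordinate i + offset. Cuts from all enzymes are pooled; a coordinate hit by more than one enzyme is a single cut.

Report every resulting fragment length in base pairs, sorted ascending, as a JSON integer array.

[2,3,4,6,7,7,7,8,8,8,8,8,9,10,10,11,11,12,14,14,16,17]

Per-enzyme occurrences:
  OquIX CAGGC/3: at [0, 65, 107, 157] ⇒ [3, 68, 110, 160]
  JekX TGGTTT/4: at [11, 52, 89, 99, 162, 187] ⇒ [15, 56, 93, 103, 166, 191]
  WciIII AACGATA/5: at [20, 28, 35, 43, 112, 147] ⇒ [25, 33, 40, 48, 117, 152]
  HnxIII TTGC/0: at [60, 82, 119, 136, 180, 194] ⇒ [60, 82, 119, 136, 180, 194]

All cut coordinates (distinct, sorted): [3, 15, 25, 33, 40, 48, 56, 60, 68, 82, 93, 103, 110, 117, 119, 136, 152, 160, 166, 180, 191, 194]

Fragment lengths:
  3→15: 12 bp
  15→25: 10 bp
  25→33: 8 bp
  33→40: 7 bp
  40→48: 8 bp
  48→56: 8 bp
  56→60: 4 bp
  60→68: 8 bp
  68→82: 14 bp
  82→93: 11 bp
  93→103: 10 bp
  103→110: 7 bp
  110→117: 7 bp
  117→119: 2 bp
  119→136: 17 bp
  136→152: 16 bp
  152→160: 8 bp
  160→166: 6 bp
  166→180: 14 bp
  180→191: 11 bp
  191→194: 3 bp
  194→3 (wrap): 200-194+3 = 9 bp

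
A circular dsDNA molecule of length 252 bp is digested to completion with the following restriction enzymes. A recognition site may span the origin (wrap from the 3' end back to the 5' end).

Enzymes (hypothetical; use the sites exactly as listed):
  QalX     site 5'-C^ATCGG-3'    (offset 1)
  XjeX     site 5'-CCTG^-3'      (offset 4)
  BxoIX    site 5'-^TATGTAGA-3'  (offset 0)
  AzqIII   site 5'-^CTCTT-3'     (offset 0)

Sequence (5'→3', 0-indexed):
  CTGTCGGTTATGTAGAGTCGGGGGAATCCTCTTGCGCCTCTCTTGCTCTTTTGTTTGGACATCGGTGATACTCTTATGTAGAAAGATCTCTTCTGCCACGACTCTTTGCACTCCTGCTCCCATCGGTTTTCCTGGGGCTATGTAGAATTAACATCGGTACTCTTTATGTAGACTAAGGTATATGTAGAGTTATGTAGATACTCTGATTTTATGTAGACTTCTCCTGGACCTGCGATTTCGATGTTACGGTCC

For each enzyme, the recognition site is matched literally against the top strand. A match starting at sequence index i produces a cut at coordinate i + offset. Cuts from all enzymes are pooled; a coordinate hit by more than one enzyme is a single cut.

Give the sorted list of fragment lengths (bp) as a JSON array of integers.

Scan for sites:
  QalX (CATCGG, off=1): starts [59, 120, 151] → cuts [60, 121, 152]
  XjeX (CCTG, off=4): starts [112, 130, 222, 228, 251] → cuts [3, 116, 134, 226, 232]
  BxoIX (TATGTAGA, off=0): starts [8, 74, 138, 164, 180, 190, 209] → cuts [8, 74, 138, 164, 180, 190, 209]
  AzqIII (CTCTT, off=0): starts [28, 39, 45, 70, 87, 101, 159] → cuts [28, 39, 45, 70, 87, 101, 159]

Pooled cuts: [3, 8, 28, 39, 45, 60, 70, 74, 87, 101, 116, 121, 134, 138, 152, 159, 164, 180, 190, 209, 226, 232]

Fragment lengths:
  3→8: 5 bp
  8→28: 20 bp
  28→39: 11 bp
  39→45: 6 bp
  45→60: 15 bp
  60→70: 10 bp
  70→74: 4 bp
  74→87: 13 bp
  87→101: 14 bp
  101→116: 15 bp
  116→121: 5 bp
  121→134: 13 bp
  134→138: 4 bp
  138→152: 14 bp
  152→159: 7 bp
  159→164: 5 bp
  164→180: 16 bp
  180→190: 10 bp
  190→209: 19 bp
  209→226: 17 bp
  226→232: 6 bp
  232→3 (wrap): 252-232+3 = 23 bp

[4,4,5,5,5,6,6,7,10,10,11,13,13,14,14,15,15,16,17,19,20,23]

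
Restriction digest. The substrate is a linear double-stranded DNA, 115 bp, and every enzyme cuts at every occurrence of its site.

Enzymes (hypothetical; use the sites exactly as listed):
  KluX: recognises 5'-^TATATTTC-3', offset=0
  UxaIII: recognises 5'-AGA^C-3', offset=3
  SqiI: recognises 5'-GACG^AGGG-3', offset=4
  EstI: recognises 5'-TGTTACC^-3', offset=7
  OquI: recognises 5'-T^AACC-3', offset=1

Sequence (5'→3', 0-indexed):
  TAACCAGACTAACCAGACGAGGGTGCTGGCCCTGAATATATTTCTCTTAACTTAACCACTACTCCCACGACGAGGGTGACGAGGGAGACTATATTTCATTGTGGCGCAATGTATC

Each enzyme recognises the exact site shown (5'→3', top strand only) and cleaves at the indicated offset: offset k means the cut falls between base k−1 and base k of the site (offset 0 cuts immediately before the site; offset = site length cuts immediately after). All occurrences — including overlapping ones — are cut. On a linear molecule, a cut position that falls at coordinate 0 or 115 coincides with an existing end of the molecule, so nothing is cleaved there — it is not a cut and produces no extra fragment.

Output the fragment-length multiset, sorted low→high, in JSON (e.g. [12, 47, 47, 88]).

[1,1,2,2,7,7,7,9,17,17,19,26]

Site scan:
  KluX (TATATTTC, off=0): starts [36, 89] → cuts [36, 89]
  UxaIII (AGAC, off=3): starts [5, 14, 85] → cuts [8, 17, 88]
  SqiI (GACGAGGG, off=4): starts [15, 68, 77] → cuts [19, 72, 81]
  EstI (TGTTACC, off=7): no sites
  OquI (TAACC, off=1): starts [0, 9, 52] → cuts [1, 10, 53]

All cut coordinates (distinct, sorted): [1, 8, 10, 17, 19, 36, 53, 72, 81, 88, 89]

Fragment lengths:
  [0,1): 1 bp
  [1,8): 7 bp
  [8,10): 2 bp
  [10,17): 7 bp
  [17,19): 2 bp
  [19,36): 17 bp
  [36,53): 17 bp
  [53,72): 19 bp
  [72,81): 9 bp
  [81,88): 7 bp
  [88,89): 1 bp
  [89,115): 26 bp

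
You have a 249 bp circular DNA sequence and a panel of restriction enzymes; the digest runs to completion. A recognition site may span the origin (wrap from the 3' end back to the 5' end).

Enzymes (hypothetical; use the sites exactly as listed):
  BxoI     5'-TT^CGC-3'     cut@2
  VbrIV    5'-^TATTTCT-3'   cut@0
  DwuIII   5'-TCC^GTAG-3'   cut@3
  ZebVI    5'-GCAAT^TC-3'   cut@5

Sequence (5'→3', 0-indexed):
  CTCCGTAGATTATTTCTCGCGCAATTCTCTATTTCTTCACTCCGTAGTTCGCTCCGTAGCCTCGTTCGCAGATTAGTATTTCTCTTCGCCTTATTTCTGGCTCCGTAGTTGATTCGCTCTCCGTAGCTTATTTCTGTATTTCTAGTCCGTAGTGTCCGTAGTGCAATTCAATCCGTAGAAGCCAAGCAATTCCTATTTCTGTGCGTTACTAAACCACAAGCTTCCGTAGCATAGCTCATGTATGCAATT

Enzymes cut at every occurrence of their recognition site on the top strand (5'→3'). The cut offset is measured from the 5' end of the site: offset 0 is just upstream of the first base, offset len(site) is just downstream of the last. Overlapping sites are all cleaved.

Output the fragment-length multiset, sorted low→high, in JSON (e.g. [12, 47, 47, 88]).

Site scan:
  BxoI TTCGC/2: at [47, 64, 84, 112] ⇒ [49, 66, 86, 114]
  VbrIV TATTTCT/0: at [10, 29, 76, 91, 128, 136, 193] ⇒ [10, 29, 76, 91, 128, 136, 193]
  DwuIII TCCGTAG/3: at [1, 40, 52, 101, 119, 145, 154, 171, 222] ⇒ [4, 43, 55, 104, 122, 148, 157, 174, 225]
  ZebVI GCAATTC/5: at [20, 162, 185, 243] ⇒ [25, 167, 190, 248]

All cut coordinates (distinct, sorted): [4, 10, 25, 29, 43, 49, 55, 66, 76, 86, 91, 104, 114, 122, 128, 136, 148, 157, 167, 174, 190, 193, 225, 248]

Fragment lengths:
  4→10: 6 bp
  10→25: 15 bp
  25→29: 4 bp
  29→43: 14 bp
  43→49: 6 bp
  49→55: 6 bp
  55→66: 11 bp
  66→76: 10 bp
  76→86: 10 bp
  86→91: 5 bp
  91→104: 13 bp
  104→114: 10 bp
  114→122: 8 bp
  122→128: 6 bp
  128→136: 8 bp
  136→148: 12 bp
  148→157: 9 bp
  157→167: 10 bp
  167→174: 7 bp
  174→190: 16 bp
  190→193: 3 bp
  193→225: 32 bp
  225→248: 23 bp
  248→4 (wrap): 249-248+4 = 5 bp

[3,4,5,5,6,6,6,6,7,8,8,9,10,10,10,10,11,12,13,14,15,16,23,32]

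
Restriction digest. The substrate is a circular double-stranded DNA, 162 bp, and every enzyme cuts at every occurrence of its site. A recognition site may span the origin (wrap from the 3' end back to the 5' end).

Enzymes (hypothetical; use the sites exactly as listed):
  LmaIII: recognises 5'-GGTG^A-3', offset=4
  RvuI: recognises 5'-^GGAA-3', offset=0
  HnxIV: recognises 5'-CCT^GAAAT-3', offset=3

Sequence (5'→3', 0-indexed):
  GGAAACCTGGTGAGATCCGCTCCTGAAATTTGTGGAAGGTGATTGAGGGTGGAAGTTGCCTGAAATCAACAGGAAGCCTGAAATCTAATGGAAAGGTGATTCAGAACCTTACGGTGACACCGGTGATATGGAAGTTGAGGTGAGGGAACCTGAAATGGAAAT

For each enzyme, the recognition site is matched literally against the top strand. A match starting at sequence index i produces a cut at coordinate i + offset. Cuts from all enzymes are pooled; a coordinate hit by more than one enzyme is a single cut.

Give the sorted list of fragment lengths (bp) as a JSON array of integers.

[2,4,5,6,7,8,8,9,9,9,9,10,10,11,12,12,13,18]

Scan for sites:
  LmaIII (GGTGA, off=4): starts [8, 37, 94, 112, 121, 138] → cuts [12, 41, 98, 116, 125, 142]
  RvuI (GGAA, off=0): starts [0, 33, 50, 71, 89, 129, 144, 156] → cuts [0, 33, 50, 71, 89, 129, 144, 156]
  HnxIV (CCTGAAAT, off=3): starts [21, 58, 76, 148] → cuts [24, 61, 79, 151]

All cut coordinates (distinct, sorted): [0, 12, 24, 33, 41, 50, 61, 71, 79, 89, 98, 116, 125, 129, 142, 144, 151, 156]

Fragment lengths:
  0→12: 12 bp
  12→24: 12 bp
  24→33: 9 bp
  33→41: 8 bp
  41→50: 9 bp
  50→61: 11 bp
  61→71: 10 bp
  71→79: 8 bp
  79→89: 10 bp
  89→98: 9 bp
  98→116: 18 bp
  116→125: 9 bp
  125→129: 4 bp
  129→142: 13 bp
  142→144: 2 bp
  144→151: 7 bp
  151→156: 5 bp
  156→0 (wrap): 162-156+0 = 6 bp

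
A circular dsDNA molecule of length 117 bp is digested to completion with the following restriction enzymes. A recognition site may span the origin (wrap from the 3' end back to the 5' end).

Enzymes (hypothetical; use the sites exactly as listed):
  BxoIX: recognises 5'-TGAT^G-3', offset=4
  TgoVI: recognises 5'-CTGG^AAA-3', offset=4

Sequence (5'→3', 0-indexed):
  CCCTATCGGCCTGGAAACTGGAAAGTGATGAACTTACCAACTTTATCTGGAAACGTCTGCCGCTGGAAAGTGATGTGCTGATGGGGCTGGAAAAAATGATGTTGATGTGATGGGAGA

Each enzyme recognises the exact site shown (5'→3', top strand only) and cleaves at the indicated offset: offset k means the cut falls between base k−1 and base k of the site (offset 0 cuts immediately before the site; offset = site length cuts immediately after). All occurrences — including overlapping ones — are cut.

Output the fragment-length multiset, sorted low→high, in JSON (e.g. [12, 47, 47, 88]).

Per-enzyme occurrences:
  BxoIX (TGATG, off=4): starts [25, 70, 78, 96, 102, 107] → cuts [29, 74, 82, 100, 106, 111]
  TgoVI (CTGGAAA, off=4): starts [10, 17, 46, 62, 86] → cuts [14, 21, 50, 66, 90]

Pooled cuts: [14, 21, 29, 50, 66, 74, 82, 90, 100, 106, 111]

Fragments:
  14→21: 7 bp
  21→29: 8 bp
  29→50: 21 bp
  50→66: 16 bp
  66→74: 8 bp
  74→82: 8 bp
  82→90: 8 bp
  90→100: 10 bp
  100→106: 6 bp
  106→111: 5 bp
  111→14 (wrap): 117-111+14 = 20 bp

[5,6,7,8,8,8,8,10,16,20,21]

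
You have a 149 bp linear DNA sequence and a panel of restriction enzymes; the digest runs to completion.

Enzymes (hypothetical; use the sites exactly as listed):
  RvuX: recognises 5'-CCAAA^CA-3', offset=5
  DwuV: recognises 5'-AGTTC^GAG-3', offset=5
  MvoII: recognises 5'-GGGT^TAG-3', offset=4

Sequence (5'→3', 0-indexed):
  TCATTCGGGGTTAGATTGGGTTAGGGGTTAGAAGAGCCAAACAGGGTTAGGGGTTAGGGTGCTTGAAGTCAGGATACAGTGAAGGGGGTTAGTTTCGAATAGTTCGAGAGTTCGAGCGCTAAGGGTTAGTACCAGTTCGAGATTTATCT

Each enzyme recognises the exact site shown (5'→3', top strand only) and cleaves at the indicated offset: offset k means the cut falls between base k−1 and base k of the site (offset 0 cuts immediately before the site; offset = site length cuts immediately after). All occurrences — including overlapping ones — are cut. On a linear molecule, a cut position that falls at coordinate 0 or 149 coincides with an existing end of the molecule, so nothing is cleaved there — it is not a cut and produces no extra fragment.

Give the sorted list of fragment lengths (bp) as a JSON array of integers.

Per-enzyme occurrences:
  RvuX (CCAAACA, off=5): starts [36] → cuts [41]
  DwuV (AGTTCGAG, off=5): starts [100, 108, 133] → cuts [105, 113, 138]
  MvoII (GGGTTAG, off=4): starts [7, 17, 24, 43, 50, 85, 122] → cuts [11, 21, 28, 47, 54, 89, 126]

Pooled cuts: [11, 21, 28, 41, 47, 54, 89, 105, 113, 126, 138]

Fragments:
  [0,11): 11 bp
  [11,21): 10 bp
  [21,28): 7 bp
  [28,41): 13 bp
  [41,47): 6 bp
  [47,54): 7 bp
  [54,89): 35 bp
  [89,105): 16 bp
  [105,113): 8 bp
  [113,126): 13 bp
  [126,138): 12 bp
  [138,149): 11 bp

[6,7,7,8,10,11,11,12,13,13,16,35]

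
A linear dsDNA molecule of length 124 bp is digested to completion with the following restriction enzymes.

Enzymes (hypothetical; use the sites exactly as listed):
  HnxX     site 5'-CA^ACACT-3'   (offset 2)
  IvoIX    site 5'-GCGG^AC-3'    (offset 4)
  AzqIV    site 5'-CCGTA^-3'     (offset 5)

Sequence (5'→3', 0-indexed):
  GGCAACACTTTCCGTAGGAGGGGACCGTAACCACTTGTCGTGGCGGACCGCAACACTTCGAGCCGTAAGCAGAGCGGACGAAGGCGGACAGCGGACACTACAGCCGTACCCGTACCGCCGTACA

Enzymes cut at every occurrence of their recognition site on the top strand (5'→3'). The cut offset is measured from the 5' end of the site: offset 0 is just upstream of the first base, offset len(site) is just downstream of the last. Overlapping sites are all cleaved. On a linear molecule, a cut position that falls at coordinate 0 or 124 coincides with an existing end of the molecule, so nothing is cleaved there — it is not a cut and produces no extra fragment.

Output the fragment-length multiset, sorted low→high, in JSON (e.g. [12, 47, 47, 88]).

[2,4,6,6,7,8,10,10,12,13,14,15,17]

Per-enzyme occurrences:
  HnxX (CAACACT, off=2): starts [2, 50] → cuts [4, 52]
  IvoIX (GCGGAC, off=4): starts [42, 73, 83, 90] → cuts [46, 77, 87, 94]
  AzqIV (CCGTA, off=5): starts [11, 24, 62, 103, 109, 117] → cuts [16, 29, 67, 108, 114, 122]

All cut coordinates (distinct, sorted): [4, 16, 29, 46, 52, 67, 77, 87, 94, 108, 114, 122]

Fragment lengths:
  [0,4): 4 bp
  [4,16): 12 bp
  [16,29): 13 bp
  [29,46): 17 bp
  [46,52): 6 bp
  [52,67): 15 bp
  [67,77): 10 bp
  [77,87): 10 bp
  [87,94): 7 bp
  [94,108): 14 bp
  [108,114): 6 bp
  [114,122): 8 bp
  [122,124): 2 bp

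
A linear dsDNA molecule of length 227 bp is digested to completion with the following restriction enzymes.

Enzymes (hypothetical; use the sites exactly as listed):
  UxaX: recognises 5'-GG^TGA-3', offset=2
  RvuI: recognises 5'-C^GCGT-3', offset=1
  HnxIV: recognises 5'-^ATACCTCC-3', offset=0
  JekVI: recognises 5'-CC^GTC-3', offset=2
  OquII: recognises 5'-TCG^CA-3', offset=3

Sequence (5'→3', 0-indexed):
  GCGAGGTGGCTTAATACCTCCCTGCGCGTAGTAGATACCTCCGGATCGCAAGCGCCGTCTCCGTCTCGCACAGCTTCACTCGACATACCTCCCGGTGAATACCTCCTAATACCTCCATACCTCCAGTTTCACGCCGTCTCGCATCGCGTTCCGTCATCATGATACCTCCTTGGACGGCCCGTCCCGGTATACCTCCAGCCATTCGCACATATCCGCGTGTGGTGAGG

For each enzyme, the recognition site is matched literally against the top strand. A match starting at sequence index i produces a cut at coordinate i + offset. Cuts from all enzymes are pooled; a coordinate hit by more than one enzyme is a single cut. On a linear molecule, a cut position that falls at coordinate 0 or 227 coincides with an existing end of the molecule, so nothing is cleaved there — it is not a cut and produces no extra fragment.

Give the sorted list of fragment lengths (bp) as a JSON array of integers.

Site scan:
  UxaX (GGTGA, off=2): starts [93, 220] → cuts [95, 222]
  RvuI (CGCGT, off=1): starts [24, 144, 213] → cuts [25, 145, 214]
  HnxIV (ATACCTCC, off=0): starts [13, 34, 84, 98, 108, 116, 161, 188] → cuts [13, 34, 84, 98, 108, 116, 161, 188]
  JekVI (CCGTC, off=2): starts [54, 60, 133, 150, 178] → cuts [56, 62, 135, 152, 180]
  OquII (TCGCA, off=3): starts [45, 65, 138, 202] → cuts [48, 68, 141, 205]

All cut coordinates (distinct, sorted): [13, 25, 34, 48, 56, 62, 68, 84, 95, 98, 108, 116, 135, 141, 145, 152, 161, 180, 188, 205, 214, 222]

Fragments:
  [0,13): 13 bp
  [13,25): 12 bp
  [25,34): 9 bp
  [34,48): 14 bp
  [48,56): 8 bp
  [56,62): 6 bp
  [62,68): 6 bp
  [68,84): 16 bp
  [84,95): 11 bp
  [95,98): 3 bp
  [98,108): 10 bp
  [108,116): 8 bp
  [116,135): 19 bp
  [135,141): 6 bp
  [141,145): 4 bp
  [145,152): 7 bp
  [152,161): 9 bp
  [161,180): 19 bp
  [180,188): 8 bp
  [188,205): 17 bp
  [205,214): 9 bp
  [214,222): 8 bp
  [222,227): 5 bp

[3,4,5,6,6,6,7,8,8,8,8,9,9,9,10,11,12,13,14,16,17,19,19]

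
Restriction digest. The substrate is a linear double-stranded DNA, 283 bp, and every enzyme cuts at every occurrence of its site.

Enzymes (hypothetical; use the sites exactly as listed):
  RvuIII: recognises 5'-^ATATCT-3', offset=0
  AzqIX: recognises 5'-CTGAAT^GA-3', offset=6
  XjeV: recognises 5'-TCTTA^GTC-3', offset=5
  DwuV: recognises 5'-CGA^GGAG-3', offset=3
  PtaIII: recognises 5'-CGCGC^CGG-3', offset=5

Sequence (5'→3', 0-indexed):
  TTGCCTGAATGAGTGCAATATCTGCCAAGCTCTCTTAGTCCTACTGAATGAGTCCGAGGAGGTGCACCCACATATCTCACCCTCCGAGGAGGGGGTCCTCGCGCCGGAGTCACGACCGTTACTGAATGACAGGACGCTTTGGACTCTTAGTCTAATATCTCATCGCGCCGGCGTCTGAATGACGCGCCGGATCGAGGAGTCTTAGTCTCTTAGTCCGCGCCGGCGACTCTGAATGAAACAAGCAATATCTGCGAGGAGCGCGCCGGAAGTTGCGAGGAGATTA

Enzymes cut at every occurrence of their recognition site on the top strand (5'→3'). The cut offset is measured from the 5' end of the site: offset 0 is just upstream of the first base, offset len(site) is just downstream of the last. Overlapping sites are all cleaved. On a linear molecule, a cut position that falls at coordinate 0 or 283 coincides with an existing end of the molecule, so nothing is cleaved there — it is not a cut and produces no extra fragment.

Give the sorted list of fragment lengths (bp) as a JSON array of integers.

Site scan:
  RvuIII ATATCT/0: at [17, 71, 154, 244] ⇒ [17, 71, 154, 244]
  AzqIX CTGAATGA/6: at [4, 43, 121, 174, 228] ⇒ [10, 49, 127, 180, 234]
  XjeV TCTTAGTC/5: at [32, 144, 199, 207] ⇒ [37, 149, 204, 212]
  DwuV CGAGGAG/3: at [54, 84, 192, 251, 272] ⇒ [57, 87, 195, 254, 275]
  PtaIII CGCGCCGG/5: at [99, 163, 182, 215, 258] ⇒ [104, 168, 187, 220, 263]

Pooled cuts: [10, 17, 37, 49, 57, 71, 87, 104, 127, 149, 154, 168, 180, 187, 195, 204, 212, 220, 234, 244, 254, 263, 275]

Fragments:
  [0,10): 10 bp
  [10,17): 7 bp
  [17,37): 20 bp
  [37,49): 12 bp
  [49,57): 8 bp
  [57,71): 14 bp
  [71,87): 16 bp
  [87,104): 17 bp
  [104,127): 23 bp
  [127,149): 22 bp
  [149,154): 5 bp
  [154,168): 14 bp
  [168,180): 12 bp
  [180,187): 7 bp
  [187,195): 8 bp
  [195,204): 9 bp
  [204,212): 8 bp
  [212,220): 8 bp
  [220,234): 14 bp
  [234,244): 10 bp
  [244,254): 10 bp
  [254,263): 9 bp
  [263,275): 12 bp
  [275,283): 8 bp

[5,7,7,8,8,8,8,8,9,9,10,10,10,12,12,12,14,14,14,16,17,20,22,23]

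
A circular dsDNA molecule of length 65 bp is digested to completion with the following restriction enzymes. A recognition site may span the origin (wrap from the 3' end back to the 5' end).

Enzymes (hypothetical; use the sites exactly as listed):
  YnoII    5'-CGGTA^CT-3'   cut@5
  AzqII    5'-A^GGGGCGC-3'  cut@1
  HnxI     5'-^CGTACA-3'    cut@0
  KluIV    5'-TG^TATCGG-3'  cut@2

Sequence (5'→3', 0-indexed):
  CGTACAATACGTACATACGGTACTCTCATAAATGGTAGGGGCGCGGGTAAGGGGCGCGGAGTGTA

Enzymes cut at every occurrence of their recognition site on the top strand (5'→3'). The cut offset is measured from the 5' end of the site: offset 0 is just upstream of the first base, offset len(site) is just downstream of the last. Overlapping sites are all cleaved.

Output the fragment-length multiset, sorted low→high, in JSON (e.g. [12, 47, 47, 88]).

Site scan:
  YnoII (CGGTACT, off=5): starts [17] → cuts [22]
  AzqII (AGGGGCGC, off=1): starts [36, 49] → cuts [37, 50]
  HnxI (CGTACA, off=0): starts [0, 9] → cuts [0, 9]
  KluIV (TGTATCGG, off=2): no sites

Pooled cuts: [0, 9, 22, 37, 50]

Fragment lengths:
  0→9: 9 bp
  9→22: 13 bp
  22→37: 15 bp
  37→50: 13 bp
  50→0 (wrap): 65-50+0 = 15 bp

[9,13,13,15,15]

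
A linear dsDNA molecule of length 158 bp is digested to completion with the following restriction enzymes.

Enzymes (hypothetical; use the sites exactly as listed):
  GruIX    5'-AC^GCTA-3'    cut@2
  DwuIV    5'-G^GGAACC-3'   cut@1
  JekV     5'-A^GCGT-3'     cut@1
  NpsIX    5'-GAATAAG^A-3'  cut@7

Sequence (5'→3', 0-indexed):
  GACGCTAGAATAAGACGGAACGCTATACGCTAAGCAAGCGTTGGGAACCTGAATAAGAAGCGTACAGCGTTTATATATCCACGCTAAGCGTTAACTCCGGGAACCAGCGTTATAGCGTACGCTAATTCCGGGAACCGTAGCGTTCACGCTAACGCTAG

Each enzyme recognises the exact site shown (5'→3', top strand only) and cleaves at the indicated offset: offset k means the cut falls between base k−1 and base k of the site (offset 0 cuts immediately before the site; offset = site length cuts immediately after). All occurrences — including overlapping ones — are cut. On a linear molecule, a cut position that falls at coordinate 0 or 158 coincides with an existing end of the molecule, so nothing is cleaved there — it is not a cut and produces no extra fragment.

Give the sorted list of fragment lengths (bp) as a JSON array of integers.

Site scan:
  GruIX ACGCTA/2: at [1, 19, 26, 80, 118, 145, 151] ⇒ [3, 21, 28, 82, 120, 147, 153]
  DwuIV GGGAACC/1: at [42, 98, 129] ⇒ [43, 99, 130]
  JekV AGCGT/1: at [36, 58, 65, 86, 105, 113, 138] ⇒ [37, 59, 66, 87, 106, 114, 139]
  NpsIX GAATAAGA/7: at [7, 50] ⇒ [14, 57]

Pooled cuts: [3, 14, 21, 28, 37, 43, 57, 59, 66, 82, 87, 99, 106, 114, 120, 130, 139, 147, 153]

Fragment lengths:
  [0,3): 3 bp
  [3,14): 11 bp
  [14,21): 7 bp
  [21,28): 7 bp
  [28,37): 9 bp
  [37,43): 6 bp
  [43,57): 14 bp
  [57,59): 2 bp
  [59,66): 7 bp
  [66,82): 16 bp
  [82,87): 5 bp
  [87,99): 12 bp
  [99,106): 7 bp
  [106,114): 8 bp
  [114,120): 6 bp
  [120,130): 10 bp
  [130,139): 9 bp
  [139,147): 8 bp
  [147,153): 6 bp
  [153,158): 5 bp

[2,3,5,5,6,6,6,7,7,7,7,8,8,9,9,10,11,12,14,16]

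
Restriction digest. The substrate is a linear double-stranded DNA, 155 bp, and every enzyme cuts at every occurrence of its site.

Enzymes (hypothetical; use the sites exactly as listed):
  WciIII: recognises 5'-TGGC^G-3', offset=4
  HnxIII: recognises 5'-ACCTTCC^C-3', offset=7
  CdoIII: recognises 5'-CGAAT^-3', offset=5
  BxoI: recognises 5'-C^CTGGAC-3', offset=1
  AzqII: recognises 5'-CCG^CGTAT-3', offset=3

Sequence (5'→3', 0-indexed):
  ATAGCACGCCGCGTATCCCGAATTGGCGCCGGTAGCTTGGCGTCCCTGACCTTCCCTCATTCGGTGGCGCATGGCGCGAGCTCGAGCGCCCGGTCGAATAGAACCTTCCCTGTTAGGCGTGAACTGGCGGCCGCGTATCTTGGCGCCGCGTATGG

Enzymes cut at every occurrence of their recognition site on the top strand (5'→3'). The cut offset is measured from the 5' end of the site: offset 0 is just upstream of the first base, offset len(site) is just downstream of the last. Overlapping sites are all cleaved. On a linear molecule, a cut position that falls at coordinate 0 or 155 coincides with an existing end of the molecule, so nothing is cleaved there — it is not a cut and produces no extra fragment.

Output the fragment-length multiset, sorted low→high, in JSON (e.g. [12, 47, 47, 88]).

[4,4,5,7,7,10,11,11,12,13,14,14,19,24]

Per-enzyme occurrences:
  WciIII TGGCG/4: at [23, 37, 64, 71, 124, 140] ⇒ [27, 41, 68, 75, 128, 144]
  HnxIII ACCTTCCC/7: at [48, 102] ⇒ [55, 109]
  CdoIII CGAAT/5: at [18, 94] ⇒ [23, 99]
  BxoI (CCTGGAC, off=1): no sites
  AzqII CCGCGTAT/3: at [8, 130, 145] ⇒ [11, 133, 148]

Pooled cuts: [11, 23, 27, 41, 55, 68, 75, 99, 109, 128, 133, 144, 148]

Fragments:
  [0,11): 11 bp
  [11,23): 12 bp
  [23,27): 4 bp
  [27,41): 14 bp
  [41,55): 14 bp
  [55,68): 13 bp
  [68,75): 7 bp
  [75,99): 24 bp
  [99,109): 10 bp
  [109,128): 19 bp
  [128,133): 5 bp
  [133,144): 11 bp
  [144,148): 4 bp
  [148,155): 7 bp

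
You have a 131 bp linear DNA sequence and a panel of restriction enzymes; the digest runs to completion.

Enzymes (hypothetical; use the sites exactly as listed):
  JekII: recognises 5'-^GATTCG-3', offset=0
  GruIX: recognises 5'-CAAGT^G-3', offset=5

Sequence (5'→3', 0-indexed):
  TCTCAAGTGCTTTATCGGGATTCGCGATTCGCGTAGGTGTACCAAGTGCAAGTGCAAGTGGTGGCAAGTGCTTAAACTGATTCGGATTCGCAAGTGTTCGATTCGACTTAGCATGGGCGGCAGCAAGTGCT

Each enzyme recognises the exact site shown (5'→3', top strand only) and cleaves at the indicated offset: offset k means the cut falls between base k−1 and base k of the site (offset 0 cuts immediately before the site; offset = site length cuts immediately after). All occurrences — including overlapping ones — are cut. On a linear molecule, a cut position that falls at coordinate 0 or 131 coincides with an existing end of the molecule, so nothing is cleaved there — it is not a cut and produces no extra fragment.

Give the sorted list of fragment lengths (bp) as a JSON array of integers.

[3,4,6,6,6,7,8,9,10,10,11,22,29]

Scan for sites:
  JekII (GATTCG, off=0): starts [18, 25, 78, 84, 99] → cuts [18, 25, 78, 84, 99]
  GruIX (CAAGTG, off=5): starts [3, 42, 48, 54, 64, 90, 123] → cuts [8, 47, 53, 59, 69, 95, 128]

Pooled cuts: [8, 18, 25, 47, 53, 59, 69, 78, 84, 95, 99, 128]

Fragment lengths:
  [0,8): 8 bp
  [8,18): 10 bp
  [18,25): 7 bp
  [25,47): 22 bp
  [47,53): 6 bp
  [53,59): 6 bp
  [59,69): 10 bp
  [69,78): 9 bp
  [78,84): 6 bp
  [84,95): 11 bp
  [95,99): 4 bp
  [99,128): 29 bp
  [128,131): 3 bp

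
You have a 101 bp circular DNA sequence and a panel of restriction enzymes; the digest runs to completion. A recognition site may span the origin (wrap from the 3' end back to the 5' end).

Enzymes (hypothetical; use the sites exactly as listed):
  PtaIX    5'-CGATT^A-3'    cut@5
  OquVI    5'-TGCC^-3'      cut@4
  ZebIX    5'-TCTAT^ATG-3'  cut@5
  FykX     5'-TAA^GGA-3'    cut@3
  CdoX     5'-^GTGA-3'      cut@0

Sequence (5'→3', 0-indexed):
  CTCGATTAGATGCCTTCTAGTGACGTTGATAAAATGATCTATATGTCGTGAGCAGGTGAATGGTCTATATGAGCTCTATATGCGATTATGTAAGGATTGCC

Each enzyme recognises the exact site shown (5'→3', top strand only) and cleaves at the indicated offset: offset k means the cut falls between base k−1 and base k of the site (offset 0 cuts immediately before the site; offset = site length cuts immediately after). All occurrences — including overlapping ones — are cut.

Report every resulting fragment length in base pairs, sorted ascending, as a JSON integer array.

Scan for sites:
  PtaIX CGATTA/5: at [2, 82] ⇒ [7, 87]
  OquVI TGCC/4: at [10, 97] ⇒ [0, 14]
  ZebIX TCTATATG/5: at [37, 63, 74] ⇒ [42, 68, 79]
  FykX TAAGGA/3: at [90] ⇒ [93]
  CdoX GTGA/0: at [19, 47, 55] ⇒ [19, 47, 55]

Pooled cuts: [0, 7, 14, 19, 42, 47, 55, 68, 79, 87, 93]

Fragments:
  0→7: 7 bp
  7→14: 7 bp
  14→19: 5 bp
  19→42: 23 bp
  42→47: 5 bp
  47→55: 8 bp
  55→68: 13 bp
  68→79: 11 bp
  79→87: 8 bp
  87→93: 6 bp
  93→0 (wrap): 101-93+0 = 8 bp

[5,5,6,7,7,8,8,8,11,13,23]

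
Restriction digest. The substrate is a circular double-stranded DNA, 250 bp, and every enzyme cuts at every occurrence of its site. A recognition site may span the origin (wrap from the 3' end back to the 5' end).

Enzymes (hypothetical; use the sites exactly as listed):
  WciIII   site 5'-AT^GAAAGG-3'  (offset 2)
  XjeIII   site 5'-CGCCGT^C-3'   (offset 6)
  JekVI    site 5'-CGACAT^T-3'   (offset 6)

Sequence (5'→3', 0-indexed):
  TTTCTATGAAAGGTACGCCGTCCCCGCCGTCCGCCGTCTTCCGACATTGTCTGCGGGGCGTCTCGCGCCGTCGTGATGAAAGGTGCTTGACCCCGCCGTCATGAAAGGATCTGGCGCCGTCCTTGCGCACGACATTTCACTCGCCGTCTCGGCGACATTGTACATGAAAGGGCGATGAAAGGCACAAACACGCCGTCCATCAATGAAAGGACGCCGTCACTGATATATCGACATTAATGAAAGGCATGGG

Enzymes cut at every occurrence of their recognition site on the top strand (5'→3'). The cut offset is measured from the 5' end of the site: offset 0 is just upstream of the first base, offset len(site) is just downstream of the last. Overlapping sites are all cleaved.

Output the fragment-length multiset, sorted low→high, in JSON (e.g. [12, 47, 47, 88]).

Site scan:
  WciIII (ATGAAAGG, off=2): starts [5, 75, 100, 163, 174, 202, 236] → cuts [7, 77, 102, 165, 176, 204, 238]
  XjeIII (CGCCGTC, off=6): starts [15, 24, 31, 65, 93, 114, 141, 190, 211] → cuts [21, 30, 37, 71, 99, 120, 147, 196, 217]
  JekVI (CGACATT, off=6): starts [41, 129, 152, 228] → cuts [47, 135, 158, 234]

All cut coordinates (distinct, sorted): [7, 21, 30, 37, 47, 71, 77, 99, 102, 120, 135, 147, 158, 165, 176, 196, 204, 217, 234, 238]

Fragments:
  7→21: 14 bp
  21→30: 9 bp
  30→37: 7 bp
  37→47: 10 bp
  47→71: 24 bp
  71→77: 6 bp
  77→99: 22 bp
  99→102: 3 bp
  102→120: 18 bp
  120→135: 15 bp
  135→147: 12 bp
  147→158: 11 bp
  158→165: 7 bp
  165→176: 11 bp
  176→196: 20 bp
  196→204: 8 bp
  204→217: 13 bp
  217→234: 17 bp
  234→238: 4 bp
  238→7 (wrap): 250-238+7 = 19 bp

[3,4,6,7,7,8,9,10,11,11,12,13,14,15,17,18,19,20,22,24]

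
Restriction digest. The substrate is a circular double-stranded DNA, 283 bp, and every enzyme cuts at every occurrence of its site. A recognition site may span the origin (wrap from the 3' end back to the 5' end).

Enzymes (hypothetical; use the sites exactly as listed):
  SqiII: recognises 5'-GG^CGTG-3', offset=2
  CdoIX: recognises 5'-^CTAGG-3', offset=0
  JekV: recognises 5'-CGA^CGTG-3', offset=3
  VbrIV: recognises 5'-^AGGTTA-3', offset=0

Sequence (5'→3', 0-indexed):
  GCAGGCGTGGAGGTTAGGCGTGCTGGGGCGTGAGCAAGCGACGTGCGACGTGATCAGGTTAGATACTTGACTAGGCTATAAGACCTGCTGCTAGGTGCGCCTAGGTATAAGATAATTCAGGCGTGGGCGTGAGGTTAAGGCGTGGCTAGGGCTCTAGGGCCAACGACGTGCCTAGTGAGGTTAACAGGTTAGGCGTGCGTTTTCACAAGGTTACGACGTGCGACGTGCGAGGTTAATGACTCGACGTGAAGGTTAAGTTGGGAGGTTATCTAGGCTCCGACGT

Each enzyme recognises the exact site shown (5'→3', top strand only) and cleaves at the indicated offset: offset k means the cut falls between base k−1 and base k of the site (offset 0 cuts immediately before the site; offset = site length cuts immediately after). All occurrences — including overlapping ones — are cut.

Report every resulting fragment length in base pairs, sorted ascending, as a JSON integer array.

Per-enzyme occurrences:
  SqiII GGCGTG/2: at [3, 16, 26, 119, 125, 138, 191] ⇒ [5, 18, 28, 121, 127, 140, 193]
  CdoIX CTAGG/0: at [70, 90, 100, 145, 153, 269] ⇒ [70, 90, 100, 145, 153, 269]
  JekV CGACGTG/3: at [38, 45, 163, 213, 220, 241, 277] ⇒ [41, 48, 166, 216, 223, 244, 280]
  VbrIV AGGTTA/0: at [10, 55, 131, 177, 185, 207, 229, 249, 262] ⇒ [10, 55, 131, 177, 185, 207, 229, 249, 262]

Pooled cuts: [5, 10, 18, 28, 41, 48, 55, 70, 90, 100, 121, 127, 131, 140, 145, 153, 166, 177, 185, 193, 207, 216, 223, 229, 244, 249, 262, 269, 280]

Fragments:
  5→10: 5 bp
  10→18: 8 bp
  18→28: 10 bp
  28→41: 13 bp
  41→48: 7 bp
  48→55: 7 bp
  55→70: 15 bp
  70→90: 20 bp
  90→100: 10 bp
  100→121: 21 bp
  121→127: 6 bp
  127→131: 4 bp
  131→140: 9 bp
  140→145: 5 bp
  145→153: 8 bp
  153→166: 13 bp
  166→177: 11 bp
  177→185: 8 bp
  185→193: 8 bp
  193→207: 14 bp
  207→216: 9 bp
  216→223: 7 bp
  223→229: 6 bp
  229→244: 15 bp
  244→249: 5 bp
  249→262: 13 bp
  262→269: 7 bp
  269→280: 11 bp
  280→5 (wrap): 283-280+5 = 8 bp

[4,5,5,5,6,6,7,7,7,7,8,8,8,8,8,9,9,10,10,11,11,13,13,13,14,15,15,20,21]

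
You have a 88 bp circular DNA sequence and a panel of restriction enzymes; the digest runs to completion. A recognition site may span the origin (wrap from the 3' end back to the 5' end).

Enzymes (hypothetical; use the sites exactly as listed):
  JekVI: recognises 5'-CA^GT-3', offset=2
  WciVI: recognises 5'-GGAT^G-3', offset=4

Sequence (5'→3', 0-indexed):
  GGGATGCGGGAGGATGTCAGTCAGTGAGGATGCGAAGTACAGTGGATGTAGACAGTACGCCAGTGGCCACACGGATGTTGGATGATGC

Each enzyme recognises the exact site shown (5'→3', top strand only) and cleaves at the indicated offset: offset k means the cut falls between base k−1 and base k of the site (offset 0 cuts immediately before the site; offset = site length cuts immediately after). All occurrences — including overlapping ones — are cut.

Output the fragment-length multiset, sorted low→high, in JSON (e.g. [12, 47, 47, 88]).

Site scan:
  JekVI CAGT/2: at [17, 21, 39, 52, 60] ⇒ [19, 23, 41, 54, 62]
  WciVI GGATG/4: at [1, 11, 27, 43, 72, 79] ⇒ [5, 15, 31, 47, 76, 83]

All cut coordinates (distinct, sorted): [5, 15, 19, 23, 31, 41, 47, 54, 62, 76, 83]

Fragment lengths:
  5→15: 10 bp
  15→19: 4 bp
  19→23: 4 bp
  23→31: 8 bp
  31→41: 10 bp
  41→47: 6 bp
  47→54: 7 bp
  54→62: 8 bp
  62→76: 14 bp
  76→83: 7 bp
  83→5 (wrap): 88-83+5 = 10 bp

[4,4,6,7,7,8,8,10,10,10,14]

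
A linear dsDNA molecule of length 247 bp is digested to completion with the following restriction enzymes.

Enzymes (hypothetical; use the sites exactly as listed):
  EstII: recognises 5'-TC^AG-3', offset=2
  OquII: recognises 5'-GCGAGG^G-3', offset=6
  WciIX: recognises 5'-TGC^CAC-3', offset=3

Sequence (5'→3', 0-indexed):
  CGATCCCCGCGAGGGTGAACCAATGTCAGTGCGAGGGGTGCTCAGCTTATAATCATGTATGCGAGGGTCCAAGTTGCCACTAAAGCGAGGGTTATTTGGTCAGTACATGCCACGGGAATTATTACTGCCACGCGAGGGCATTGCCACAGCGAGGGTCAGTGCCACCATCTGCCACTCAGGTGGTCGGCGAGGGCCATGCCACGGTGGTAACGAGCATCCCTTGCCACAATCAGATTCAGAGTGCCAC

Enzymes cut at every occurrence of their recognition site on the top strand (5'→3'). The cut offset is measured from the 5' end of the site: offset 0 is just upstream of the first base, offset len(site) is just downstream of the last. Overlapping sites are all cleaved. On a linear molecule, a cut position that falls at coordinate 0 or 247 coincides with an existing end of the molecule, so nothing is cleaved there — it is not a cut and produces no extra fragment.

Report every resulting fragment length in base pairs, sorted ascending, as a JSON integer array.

[3,3,5,5,6,7,7,7,7,7,9,9,9,10,10,11,11,13,13,14,15,18,23,25]

Site scan:
  EstII (TCAG, off=2): starts [25, 41, 99, 155, 175, 229, 235] → cuts [27, 43, 101, 157, 177, 231, 237]
  OquII (GCGAGGG, off=6): starts [8, 30, 60, 84, 131, 148, 186] → cuts [14, 36, 66, 90, 137, 154, 192]
  WciIX (TGCCAC, off=3): starts [74, 107, 125, 141, 159, 169, 196, 221, 241] → cuts [77, 110, 128, 144, 162, 172, 199, 224, 244]

Pooled cuts: [14, 27, 36, 43, 66, 77, 90, 101, 110, 128, 137, 144, 154, 157, 162, 172, 177, 192, 199, 224, 231, 237, 244]

Fragments:
  [0,14): 14 bp
  [14,27): 13 bp
  [27,36): 9 bp
  [36,43): 7 bp
  [43,66): 23 bp
  [66,77): 11 bp
  [77,90): 13 bp
  [90,101): 11 bp
  [101,110): 9 bp
  [110,128): 18 bp
  [128,137): 9 bp
  [137,144): 7 bp
  [144,154): 10 bp
  [154,157): 3 bp
  [157,162): 5 bp
  [162,172): 10 bp
  [172,177): 5 bp
  [177,192): 15 bp
  [192,199): 7 bp
  [199,224): 25 bp
  [224,231): 7 bp
  [231,237): 6 bp
  [237,244): 7 bp
  [244,247): 3 bp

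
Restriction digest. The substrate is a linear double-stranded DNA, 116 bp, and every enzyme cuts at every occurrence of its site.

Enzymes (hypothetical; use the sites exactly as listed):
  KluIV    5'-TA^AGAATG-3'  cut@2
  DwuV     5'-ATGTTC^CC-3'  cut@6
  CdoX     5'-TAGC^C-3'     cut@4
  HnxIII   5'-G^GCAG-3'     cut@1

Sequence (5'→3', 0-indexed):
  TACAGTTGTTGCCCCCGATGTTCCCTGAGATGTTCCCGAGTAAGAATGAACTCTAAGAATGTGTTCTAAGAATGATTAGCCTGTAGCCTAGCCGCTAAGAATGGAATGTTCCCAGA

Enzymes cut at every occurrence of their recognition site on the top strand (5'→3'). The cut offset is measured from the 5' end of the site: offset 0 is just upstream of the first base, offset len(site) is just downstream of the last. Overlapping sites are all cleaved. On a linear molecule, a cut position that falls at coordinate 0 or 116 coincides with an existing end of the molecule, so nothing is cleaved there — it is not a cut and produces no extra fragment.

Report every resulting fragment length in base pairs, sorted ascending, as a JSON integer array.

Site scan:
  KluIV (TAAGAATG, off=2): starts [40, 53, 66, 95] → cuts [42, 55, 68, 97]
  DwuV (ATGTTCCC, off=6): starts [17, 29, 105] → cuts [23, 35, 111]
  CdoX (TAGCC, off=4): starts [76, 83, 88] → cuts [80, 87, 92]
  HnxIII (GGCAG, off=1): no sites

Pooled cuts: [23, 35, 42, 55, 68, 80, 87, 92, 97, 111]

Fragments:
  [0,23): 23 bp
  [23,35): 12 bp
  [35,42): 7 bp
  [42,55): 13 bp
  [55,68): 13 bp
  [68,80): 12 bp
  [80,87): 7 bp
  [87,92): 5 bp
  [92,97): 5 bp
  [97,111): 14 bp
  [111,116): 5 bp

[5,5,5,7,7,12,12,13,13,14,23]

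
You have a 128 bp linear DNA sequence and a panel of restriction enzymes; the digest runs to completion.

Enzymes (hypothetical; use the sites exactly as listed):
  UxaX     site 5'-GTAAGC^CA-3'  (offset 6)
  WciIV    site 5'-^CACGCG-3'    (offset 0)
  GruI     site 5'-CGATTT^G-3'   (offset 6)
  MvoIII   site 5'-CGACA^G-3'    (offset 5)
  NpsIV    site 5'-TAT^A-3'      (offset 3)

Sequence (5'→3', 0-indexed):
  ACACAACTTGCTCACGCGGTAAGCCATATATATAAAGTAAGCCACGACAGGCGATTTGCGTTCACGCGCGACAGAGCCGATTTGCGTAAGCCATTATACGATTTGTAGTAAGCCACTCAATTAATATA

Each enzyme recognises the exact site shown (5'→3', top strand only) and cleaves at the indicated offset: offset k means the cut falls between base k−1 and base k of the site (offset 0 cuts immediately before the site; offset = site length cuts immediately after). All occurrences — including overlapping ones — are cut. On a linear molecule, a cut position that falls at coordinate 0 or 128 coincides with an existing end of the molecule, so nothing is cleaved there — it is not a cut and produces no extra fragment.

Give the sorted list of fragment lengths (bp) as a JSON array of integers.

Scan for sites:
  UxaX (GTAAGCCA, off=6): starts [18, 36, 85, 107] → cuts [24, 42, 91, 113]
  WciIV (CACGCG, off=0): starts [12, 62] → cuts [12, 62]
  GruI (CGATTTG, off=6): starts [51, 77, 98] → cuts [57, 83, 104]
  MvoIII (CGACAG, off=5): starts [44, 68] → cuts [49, 73]
  NpsIV (TATA, off=3): starts [26, 28, 30, 94, 124] → cuts [29, 31, 33, 97, 127]

All cut coordinates (distinct, sorted): [12, 24, 29, 31, 33, 42, 49, 57, 62, 73, 83, 91, 97, 104, 113, 127]

Fragment lengths:
  [0,12): 12 bp
  [12,24): 12 bp
  [24,29): 5 bp
  [29,31): 2 bp
  [31,33): 2 bp
  [33,42): 9 bp
  [42,49): 7 bp
  [49,57): 8 bp
  [57,62): 5 bp
  [62,73): 11 bp
  [73,83): 10 bp
  [83,91): 8 bp
  [91,97): 6 bp
  [97,104): 7 bp
  [104,113): 9 bp
  [113,127): 14 bp
  [127,128): 1 bp

[1,2,2,5,5,6,7,7,8,8,9,9,10,11,12,12,14]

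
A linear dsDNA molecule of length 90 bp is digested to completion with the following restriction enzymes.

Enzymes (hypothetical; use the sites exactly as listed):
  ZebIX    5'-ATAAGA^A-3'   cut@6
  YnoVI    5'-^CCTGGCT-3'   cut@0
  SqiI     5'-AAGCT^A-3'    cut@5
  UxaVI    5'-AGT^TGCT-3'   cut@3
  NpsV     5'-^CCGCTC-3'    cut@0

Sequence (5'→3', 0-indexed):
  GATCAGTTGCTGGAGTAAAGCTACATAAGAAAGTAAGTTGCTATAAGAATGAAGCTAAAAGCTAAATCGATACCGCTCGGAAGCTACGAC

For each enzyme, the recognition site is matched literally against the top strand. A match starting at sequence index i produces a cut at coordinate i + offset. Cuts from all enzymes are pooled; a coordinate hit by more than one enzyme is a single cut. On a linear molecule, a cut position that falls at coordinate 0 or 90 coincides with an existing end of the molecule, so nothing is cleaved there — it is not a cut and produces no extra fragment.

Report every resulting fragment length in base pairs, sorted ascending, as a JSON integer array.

Scan for sites:
  ZebIX ATAAGAA/6: at [24, 42] ⇒ [30, 48]
  YnoVI (CCTGGCT, off=0): no sites
  SqiI AAGCTA/5: at [17, 51, 58, 80] ⇒ [22, 56, 63, 85]
  UxaVI AGTTGCT/3: at [4, 35] ⇒ [7, 38]
  NpsV CCGCTC/0: at [72] ⇒ [72]

Pooled cuts: [7, 22, 30, 38, 48, 56, 63, 72, 85]

Fragment lengths:
  [0,7): 7 bp
  [7,22): 15 bp
  [22,30): 8 bp
  [30,38): 8 bp
  [38,48): 10 bp
  [48,56): 8 bp
  [56,63): 7 bp
  [63,72): 9 bp
  [72,85): 13 bp
  [85,90): 5 bp

[5,7,7,8,8,8,9,10,13,15]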